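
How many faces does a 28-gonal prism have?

A prism on an n-gon has two n-gon bases and n rectangular sides: V = 2·28 = 56, E = 3·28 = 84, F = 28 + 2 = 30.

30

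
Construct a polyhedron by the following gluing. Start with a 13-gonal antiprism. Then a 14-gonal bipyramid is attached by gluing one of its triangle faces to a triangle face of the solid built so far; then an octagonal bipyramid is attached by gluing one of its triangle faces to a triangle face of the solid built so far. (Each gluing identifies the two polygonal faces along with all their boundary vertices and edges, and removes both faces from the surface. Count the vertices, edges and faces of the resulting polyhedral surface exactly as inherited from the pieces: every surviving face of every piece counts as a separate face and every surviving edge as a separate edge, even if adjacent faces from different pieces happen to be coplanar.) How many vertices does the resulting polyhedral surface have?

A 13-gonal antiprism: V=26, E=52, F=28.
Attach a 14-gonal bipyramid (V=16, E=42, F=28) along a 3-gon: merge 3 vertices and 3 edges, delete both glued faces → V=39, E=91, F=54.
Attach an octagonal bipyramid (V=10, E=24, F=16) along a 3-gon: merge 3 vertices and 3 edges, delete both glued faces → V=46, E=112, F=68.
Check: V − E + F = 46 − 112 + 68 = 2.

46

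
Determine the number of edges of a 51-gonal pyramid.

A pyramid on an n-gon base has one n-gon and n triangles: V = 51 + 1 = 52, E = 2·51 = 102, F = 51 + 1 = 52.
Check: V − E + F = 52 − 102 + 52 = 2.

102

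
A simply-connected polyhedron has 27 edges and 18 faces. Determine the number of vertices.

11

Here V − E + F = 2.
V = 2 + E − F = 2 + 27 − 18 = 11.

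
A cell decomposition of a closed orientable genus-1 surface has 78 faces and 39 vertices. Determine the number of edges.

117

For a closed orientable surface of genus 1, χ = 2 − 2·1 = 0.
E = V + F − (0) = 39 + 78 − (0) = 117.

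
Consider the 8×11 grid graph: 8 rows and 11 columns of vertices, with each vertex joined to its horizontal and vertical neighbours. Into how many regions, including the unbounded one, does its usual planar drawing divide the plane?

71

The grid has V = 8·11 = 88 vertices and E = 8·10 + 11·7 = 157 edges.
F = 2 − V + E = 2 − 88 + 157 = 71.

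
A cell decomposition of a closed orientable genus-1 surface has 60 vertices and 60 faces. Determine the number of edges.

For a closed orientable surface of genus 1, χ = 2 − 2·1 = 0.
E = V + F − (0) = 60 + 60 − (0) = 120.

120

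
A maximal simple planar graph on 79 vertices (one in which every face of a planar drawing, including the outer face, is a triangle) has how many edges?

231

In a plane triangulation 3F = 2E and V − E + F = 2, so E = 3V − 6 = 3·79 − 6 = 231.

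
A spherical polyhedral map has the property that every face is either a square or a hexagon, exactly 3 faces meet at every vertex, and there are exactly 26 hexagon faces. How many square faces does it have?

Let x be the number of squares; then F = 26 + x.
Edge–face incidences: 2E = 6·26 + 4·x = 156 + 4x.
Every vertex has degree 3, so 3V = 2E.
Euler: V − E + F = 2 ⇒ (2E)/3 − E + (26 + x) = 2.
Multiply by 6: 2·(2E) − 3·(2E) + 6·(26 + x) = 12, i.e. 156 + 6x − (156 + 4x) = 12.
Collecting terms: 2x = 12, so x = 6.
Then 2E = 156 + 4·6 = 180, so E = 90, V = 2E/3 = 60, F = 26 + 6 = 32.

6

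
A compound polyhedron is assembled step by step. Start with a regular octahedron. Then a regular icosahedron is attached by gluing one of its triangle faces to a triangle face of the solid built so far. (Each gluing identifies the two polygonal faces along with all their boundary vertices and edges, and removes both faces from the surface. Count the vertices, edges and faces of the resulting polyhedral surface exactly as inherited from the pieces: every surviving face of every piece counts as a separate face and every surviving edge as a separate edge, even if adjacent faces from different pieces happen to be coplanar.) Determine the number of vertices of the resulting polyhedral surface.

15

A regular octahedron: V=6, E=12, F=8.
Attach a regular icosahedron (V=12, E=30, F=20) along a 3-gon: merge 3 vertices and 3 edges, delete both glued faces → V=15, E=39, F=26.
Check: V − E + F = 15 − 39 + 26 = 2.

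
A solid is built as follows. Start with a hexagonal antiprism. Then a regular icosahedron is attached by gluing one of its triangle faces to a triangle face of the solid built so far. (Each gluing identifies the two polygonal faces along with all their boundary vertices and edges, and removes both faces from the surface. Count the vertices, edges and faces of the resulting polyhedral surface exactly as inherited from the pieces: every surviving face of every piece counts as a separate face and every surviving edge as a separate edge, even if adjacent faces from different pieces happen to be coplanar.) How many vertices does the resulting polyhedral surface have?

A hexagonal antiprism: V=12, E=24, F=14.
Attach a regular icosahedron (V=12, E=30, F=20) along a 3-gon: merge 3 vertices and 3 edges, delete both glued faces → V=21, E=51, F=32.
Check: V − E + F = 21 − 51 + 32 = 2.

21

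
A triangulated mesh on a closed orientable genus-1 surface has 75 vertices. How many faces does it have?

χ = 2 − 2·1 = 0, and every face is a triangle so 3F = 2E.
V − E + F = 0 with E = 3F/2 gives 75 − (3/2 − 1)·F = 0, so F = 150 and E = 225.

150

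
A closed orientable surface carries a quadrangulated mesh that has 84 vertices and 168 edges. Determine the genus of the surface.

1

Every face is a square and each edge borders two faces, so 4F = 2·168, giving F = 84.
χ = V − E + F = 84 − 168 + 84 = 0.
For a closed orientable surface χ = 2 − 2g, so g = (2 − (0))/2 = 1.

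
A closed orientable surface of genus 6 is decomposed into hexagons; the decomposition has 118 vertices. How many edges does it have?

χ = 2 − 2·6 = -10, and every face is a hexagon so 6F = 2E.
V − E + F = -10 with E = 6F/2 gives 118 − (6/2 − 1)·F = -10, so F = 64 and E = 192.

192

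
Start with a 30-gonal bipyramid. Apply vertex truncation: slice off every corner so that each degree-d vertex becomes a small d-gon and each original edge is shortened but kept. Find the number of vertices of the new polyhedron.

The base solid has V = 32, E = 90, F = 60.
Truncation replaces each original edge-end by a new vertex, so V′ = 2E = 180.
Each original edge survives, and each old vertex of degree d contributes d new edges; summing degrees gives Σd = 2E, so E′ = E + 2E = 3E = 270.
Each original face survives and each original vertex becomes one new face: F′ = F + V = 92.

180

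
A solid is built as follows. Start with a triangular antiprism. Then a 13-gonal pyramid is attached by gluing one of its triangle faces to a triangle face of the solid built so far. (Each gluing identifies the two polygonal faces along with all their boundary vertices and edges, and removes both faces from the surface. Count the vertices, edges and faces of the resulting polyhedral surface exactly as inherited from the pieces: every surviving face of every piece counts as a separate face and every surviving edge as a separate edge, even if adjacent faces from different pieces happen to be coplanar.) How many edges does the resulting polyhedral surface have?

35

A triangular antiprism: V=6, E=12, F=8.
Attach a 13-gonal pyramid (V=14, E=26, F=14) along a 3-gon: merge 3 vertices and 3 edges, delete both glued faces → V=17, E=35, F=20.
Check: V − E + F = 17 − 35 + 20 = 2.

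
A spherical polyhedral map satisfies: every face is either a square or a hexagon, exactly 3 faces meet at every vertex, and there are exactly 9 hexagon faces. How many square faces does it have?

6

Let x be the number of squares; then F = 9 + x.
Edge–face incidences: 2E = 6·9 + 4·x = 54 + 4x.
Every vertex has degree 3, so 3V = 2E.
Euler: V − E + F = 2 ⇒ (2E)/3 − E + (9 + x) = 2.
Multiply by 6: 2·(2E) − 3·(2E) + 6·(9 + x) = 12, i.e. 54 + 6x − (54 + 4x) = 12.
Collecting terms: 2x = 12, so x = 6.
Then 2E = 54 + 4·6 = 78, so E = 39, V = 2E/3 = 26, F = 9 + 6 = 15.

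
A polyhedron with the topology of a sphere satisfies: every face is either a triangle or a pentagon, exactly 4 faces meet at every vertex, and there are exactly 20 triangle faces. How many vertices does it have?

30

Let x be the number of pentagons; then F = 20 + x.
Edge–face incidences: 2E = 3·20 + 5·x = 60 + 5x.
Every vertex has degree 4, so 4V = 2E.
Euler: V − E + F = 2 ⇒ (2E)/4 − E + (20 + x) = 2.
Multiply by 8: 2·(2E) − 4·(2E) + 8·(20 + x) = 16, i.e. 160 + 8x − 2·(60 + 5x) = 16.
Collecting terms: −2x + 40 = 16, so −2x = −24, so x = 12.
Then 2E = 60 + 5·12 = 120, so E = 60, V = 2E/4 = 30, F = 20 + 12 = 32.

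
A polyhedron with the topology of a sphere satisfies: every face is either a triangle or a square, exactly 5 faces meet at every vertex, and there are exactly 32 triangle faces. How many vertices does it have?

24

Let x be the number of squares; then F = 32 + x.
Edge–face incidences: 2E = 3·32 + 4·x = 96 + 4x.
Every vertex has degree 5, so 5V = 2E.
Euler: V − E + F = 2 ⇒ (2E)/5 − E + (32 + x) = 2.
Multiply by 10: 2·(2E) − 5·(2E) + 10·(32 + x) = 20, i.e. 320 + 10x − 3·(96 + 4x) = 20.
Collecting terms: −2x + 32 = 20, so −2x = −12, so x = 6.
Then 2E = 96 + 4·6 = 120, so E = 60, V = 2E/5 = 24, F = 32 + 6 = 38.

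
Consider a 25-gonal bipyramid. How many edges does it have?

A bipyramid over an n-gon has 2n triangular faces and n + 2 vertices: V = 25 + 2 = 27, E = 3·25 = 75, F = 2·25 = 50.
Check: V − E + F = 27 − 75 + 50 = 2.

75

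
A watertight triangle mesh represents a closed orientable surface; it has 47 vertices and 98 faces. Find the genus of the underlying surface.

2

Every face is a triangle, so 2E = 3·98 = 294, giving E = 147.
χ = V − E + F = 47 − 147 + 98 = -2.
For a closed orientable surface χ = 2 − 2g, so g = (2 − (-2))/2 = 2.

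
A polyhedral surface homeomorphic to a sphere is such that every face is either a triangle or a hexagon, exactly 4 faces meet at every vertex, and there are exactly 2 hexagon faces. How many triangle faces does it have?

12

Let x be the number of triangles; then F = 2 + x.
Edge–face incidences: 2E = 6·2 + 3·x = 12 + 3x.
Every vertex has degree 4, so 4V = 2E.
Euler: V − E + F = 2 ⇒ (2E)/4 − E + (2 + x) = 2.
Multiply by 8: 2·(2E) − 4·(2E) + 8·(2 + x) = 16, i.e. 16 + 8x − 2·(12 + 3x) = 16.
Collecting terms: 2x − 8 = 16, so 2x = 24, so x = 12.
Then 2E = 12 + 3·12 = 48, so E = 24, V = 2E/4 = 12, F = 2 + 12 = 14.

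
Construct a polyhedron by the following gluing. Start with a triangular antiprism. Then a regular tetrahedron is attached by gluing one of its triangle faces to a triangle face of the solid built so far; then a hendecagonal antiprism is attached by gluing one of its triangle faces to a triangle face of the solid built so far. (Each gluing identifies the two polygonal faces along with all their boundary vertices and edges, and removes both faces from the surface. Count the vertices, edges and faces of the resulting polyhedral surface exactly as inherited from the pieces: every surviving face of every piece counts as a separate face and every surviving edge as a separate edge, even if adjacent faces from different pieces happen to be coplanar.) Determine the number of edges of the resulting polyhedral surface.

A triangular antiprism: V=6, E=12, F=8.
Attach a regular tetrahedron (V=4, E=6, F=4) along a 3-gon: merge 3 vertices and 3 edges, delete both glued faces → V=7, E=15, F=10.
Attach a hendecagonal antiprism (V=22, E=44, F=24) along a 3-gon: merge 3 vertices and 3 edges, delete both glued faces → V=26, E=56, F=32.
Check: V − E + F = 26 − 56 + 32 = 2.

56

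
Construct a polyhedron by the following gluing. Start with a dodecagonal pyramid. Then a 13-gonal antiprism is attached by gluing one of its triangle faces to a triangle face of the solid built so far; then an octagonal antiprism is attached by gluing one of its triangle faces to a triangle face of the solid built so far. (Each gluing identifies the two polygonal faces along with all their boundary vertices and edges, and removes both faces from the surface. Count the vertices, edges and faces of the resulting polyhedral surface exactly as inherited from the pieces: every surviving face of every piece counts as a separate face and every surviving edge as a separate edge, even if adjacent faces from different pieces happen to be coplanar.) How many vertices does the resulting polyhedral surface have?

A dodecagonal pyramid: V=13, E=24, F=13.
Attach a 13-gonal antiprism (V=26, E=52, F=28) along a 3-gon: merge 3 vertices and 3 edges, delete both glued faces → V=36, E=73, F=39.
Attach an octagonal antiprism (V=16, E=32, F=18) along a 3-gon: merge 3 vertices and 3 edges, delete both glued faces → V=49, E=102, F=55.
Check: V − E + F = 49 − 102 + 55 = 2.

49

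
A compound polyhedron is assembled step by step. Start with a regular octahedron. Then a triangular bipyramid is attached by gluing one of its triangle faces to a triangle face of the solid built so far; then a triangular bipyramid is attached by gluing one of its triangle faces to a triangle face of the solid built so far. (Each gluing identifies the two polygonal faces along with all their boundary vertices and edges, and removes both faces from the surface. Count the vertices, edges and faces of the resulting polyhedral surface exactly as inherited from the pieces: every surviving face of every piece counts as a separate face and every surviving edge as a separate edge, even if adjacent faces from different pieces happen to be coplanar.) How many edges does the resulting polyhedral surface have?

24

A regular octahedron: V=6, E=12, F=8.
Attach a triangular bipyramid (V=5, E=9, F=6) along a 3-gon: merge 3 vertices and 3 edges, delete both glued faces → V=8, E=18, F=12.
Attach a triangular bipyramid (V=5, E=9, F=6) along a 3-gon: merge 3 vertices and 3 edges, delete both glued faces → V=10, E=24, F=16.
Check: V − E + F = 10 − 24 + 16 = 2.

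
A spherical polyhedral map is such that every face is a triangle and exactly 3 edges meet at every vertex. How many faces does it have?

Each face has 3 edges and each edge borders two faces, so 2E = 3F.
Each vertex has degree 3, so 3V = 2E and hence V = 3F/3.
Euler: V − E + F = 2 ⇒ (3F/3) − (3F/2) + F = 2.
Multiply by 6: (6 − 9 + 6)F = 12, i.e. 3F = 12.
So F = 4, E = 3·4/2 = 6, V = 3·4/3 = 4.

4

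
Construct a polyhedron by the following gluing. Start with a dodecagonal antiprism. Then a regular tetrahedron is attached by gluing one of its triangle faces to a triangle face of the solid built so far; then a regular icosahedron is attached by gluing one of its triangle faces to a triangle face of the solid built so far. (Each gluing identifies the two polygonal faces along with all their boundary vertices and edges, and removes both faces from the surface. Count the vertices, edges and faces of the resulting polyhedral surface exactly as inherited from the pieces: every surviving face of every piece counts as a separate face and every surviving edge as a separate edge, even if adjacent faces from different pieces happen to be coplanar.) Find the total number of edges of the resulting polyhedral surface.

78

A dodecagonal antiprism: V=24, E=48, F=26.
Attach a regular tetrahedron (V=4, E=6, F=4) along a 3-gon: merge 3 vertices and 3 edges, delete both glued faces → V=25, E=51, F=28.
Attach a regular icosahedron (V=12, E=30, F=20) along a 3-gon: merge 3 vertices and 3 edges, delete both glued faces → V=34, E=78, F=46.
Check: V − E + F = 34 − 78 + 46 = 2.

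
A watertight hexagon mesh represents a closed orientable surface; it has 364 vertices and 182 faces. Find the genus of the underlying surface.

Every face is a hexagon, so 2E = 6·182 = 1092, giving E = 546.
χ = V − E + F = 364 − 546 + 182 = 0.
For a closed orientable surface χ = 2 − 2g, so g = (2 − (0))/2 = 1.

1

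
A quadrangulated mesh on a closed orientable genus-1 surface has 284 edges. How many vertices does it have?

142

χ = 2 − 2·1 = 0, and every face is a square so 4F = 2E.
F = 2E/4 = 142. Then V = 0 + E − F = 0 + 284 − 142 = 142.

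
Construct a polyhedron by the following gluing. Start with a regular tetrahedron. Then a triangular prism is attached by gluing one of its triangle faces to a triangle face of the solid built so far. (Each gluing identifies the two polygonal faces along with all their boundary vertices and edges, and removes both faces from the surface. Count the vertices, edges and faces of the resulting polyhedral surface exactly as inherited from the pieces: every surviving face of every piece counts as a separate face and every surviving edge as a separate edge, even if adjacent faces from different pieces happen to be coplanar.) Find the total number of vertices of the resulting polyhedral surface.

A regular tetrahedron: V=4, E=6, F=4.
Attach a triangular prism (V=6, E=9, F=5) along a 3-gon: merge 3 vertices and 3 edges, delete both glued faces → V=7, E=12, F=7.
Check: V − E + F = 7 − 12 + 7 = 2.

7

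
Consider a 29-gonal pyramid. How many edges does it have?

58

A pyramid on an n-gon base has one n-gon and n triangles: V = 29 + 1 = 30, E = 2·29 = 58, F = 29 + 1 = 30.
Check: V − E + F = 30 − 58 + 30 = 2.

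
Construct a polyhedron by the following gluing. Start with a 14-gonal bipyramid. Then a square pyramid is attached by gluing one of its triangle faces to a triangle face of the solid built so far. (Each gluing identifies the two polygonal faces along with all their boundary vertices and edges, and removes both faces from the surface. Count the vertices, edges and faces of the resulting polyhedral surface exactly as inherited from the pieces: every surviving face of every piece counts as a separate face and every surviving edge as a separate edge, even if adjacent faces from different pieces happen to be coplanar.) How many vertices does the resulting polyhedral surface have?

A 14-gonal bipyramid: V=16, E=42, F=28.
Attach a square pyramid (V=5, E=8, F=5) along a 3-gon: merge 3 vertices and 3 edges, delete both glued faces → V=18, E=47, F=31.
Check: V − E + F = 18 − 47 + 31 = 2.

18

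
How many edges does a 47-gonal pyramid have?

A pyramid on an n-gon base has one n-gon and n triangles: V = 47 + 1 = 48, E = 2·47 = 94, F = 47 + 1 = 48.

94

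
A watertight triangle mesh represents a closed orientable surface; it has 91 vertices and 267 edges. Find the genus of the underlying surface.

0

Every face is a triangle and each edge borders two faces, so 3F = 2·267, giving F = 178.
χ = V − E + F = 91 − 267 + 178 = 2.
For a closed orientable surface χ = 2 − 2g, so g = (2 − (2))/2 = 0.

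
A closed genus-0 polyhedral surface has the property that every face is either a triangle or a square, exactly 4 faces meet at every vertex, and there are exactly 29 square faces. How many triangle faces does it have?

8

Let x be the number of triangles; then F = 29 + x.
Edge–face incidences: 2E = 4·29 + 3·x = 116 + 3x.
Every vertex has degree 4, so 4V = 2E.
Euler: V − E + F = 2 ⇒ (2E)/4 − E + (29 + x) = 2.
Multiply by 8: 2·(2E) − 4·(2E) + 8·(29 + x) = 16, i.e. 232 + 8x − 2·(116 + 3x) = 16.
Collecting terms: 2x = 16, so x = 8.
Then 2E = 116 + 3·8 = 140, so E = 70, V = 2E/4 = 35, F = 29 + 8 = 37.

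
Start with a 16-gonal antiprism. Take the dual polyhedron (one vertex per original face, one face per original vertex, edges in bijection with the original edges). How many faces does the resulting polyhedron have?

32

The base solid has V = 32, E = 64, F = 34.
The dual swaps V and F and preserves E: V′ = F = 34, E′ = E = 64, F′ = V = 32.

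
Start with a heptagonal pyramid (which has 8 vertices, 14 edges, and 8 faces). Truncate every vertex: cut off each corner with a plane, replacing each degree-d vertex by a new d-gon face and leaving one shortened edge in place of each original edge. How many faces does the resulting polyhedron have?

16

Truncation replaces each original edge-end by a new vertex, so V′ = 2E = 28.
Each original edge survives, and each old vertex of degree d contributes d new edges; summing degrees gives Σd = 2E, so E′ = E + 2E = 3E = 42.
Each original face survives and each original vertex becomes one new face: F′ = F + V = 16.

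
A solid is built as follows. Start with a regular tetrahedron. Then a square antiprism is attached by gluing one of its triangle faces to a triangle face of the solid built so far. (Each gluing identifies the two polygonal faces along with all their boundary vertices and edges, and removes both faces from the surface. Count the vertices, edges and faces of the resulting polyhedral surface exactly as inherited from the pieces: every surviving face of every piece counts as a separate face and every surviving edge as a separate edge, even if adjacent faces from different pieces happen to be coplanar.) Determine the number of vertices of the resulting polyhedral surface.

9

A regular tetrahedron: V=4, E=6, F=4.
Attach a square antiprism (V=8, E=16, F=10) along a 3-gon: merge 3 vertices and 3 edges, delete both glued faces → V=9, E=19, F=12.
Check: V − E + F = 9 − 19 + 12 = 2.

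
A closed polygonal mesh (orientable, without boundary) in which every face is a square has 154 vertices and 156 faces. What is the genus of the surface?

Every face is a square, so 2E = 4·156 = 624, giving E = 312.
χ = V − E + F = 154 − 312 + 156 = -2.
For a closed orientable surface χ = 2 − 2g, so g = (2 − (-2))/2 = 2.

2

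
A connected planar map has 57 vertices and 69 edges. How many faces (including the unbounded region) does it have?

Euler's formula for a connected plane graph: V − E + F = 2, so F = 2 − 57 + 69 = 14.

14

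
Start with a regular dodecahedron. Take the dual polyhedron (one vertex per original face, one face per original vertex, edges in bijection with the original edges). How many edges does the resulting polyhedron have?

30

The base solid has V = 20, E = 30, F = 12.
The dual swaps V and F and preserves E: V′ = F = 12, E′ = E = 30, F′ = V = 20.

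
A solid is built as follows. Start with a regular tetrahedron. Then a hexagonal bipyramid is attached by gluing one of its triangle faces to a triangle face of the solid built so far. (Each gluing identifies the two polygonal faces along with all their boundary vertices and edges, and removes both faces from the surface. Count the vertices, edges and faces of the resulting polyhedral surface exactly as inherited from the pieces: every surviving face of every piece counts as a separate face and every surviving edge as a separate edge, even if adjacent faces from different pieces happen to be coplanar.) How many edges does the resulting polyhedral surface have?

21

A regular tetrahedron: V=4, E=6, F=4.
Attach a hexagonal bipyramid (V=8, E=18, F=12) along a 3-gon: merge 3 vertices and 3 edges, delete both glued faces → V=9, E=21, F=14.
Check: V − E + F = 9 − 21 + 14 = 2.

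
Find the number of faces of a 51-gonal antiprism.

An antiprism on an n-gon has two n-gon caps and 2n triangles: V = 2·51 = 102, E = 4·51 = 204, F = 2·51 + 2 = 104.

104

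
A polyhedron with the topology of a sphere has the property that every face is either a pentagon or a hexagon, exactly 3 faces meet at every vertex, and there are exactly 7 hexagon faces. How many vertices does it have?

Let x be the number of pentagons; then F = 7 + x.
Edge–face incidences: 2E = 6·7 + 5·x = 42 + 5x.
Every vertex has degree 3, so 3V = 2E.
Euler: V − E + F = 2 ⇒ (2E)/3 − E + (7 + x) = 2.
Multiply by 6: 2·(2E) − 3·(2E) + 6·(7 + x) = 12, i.e. 42 + 6x − (42 + 5x) = 12.
Collecting terms: x = 12.
Then 2E = 42 + 5·12 = 102, so E = 51, V = 2E/3 = 34, F = 7 + 12 = 19.

34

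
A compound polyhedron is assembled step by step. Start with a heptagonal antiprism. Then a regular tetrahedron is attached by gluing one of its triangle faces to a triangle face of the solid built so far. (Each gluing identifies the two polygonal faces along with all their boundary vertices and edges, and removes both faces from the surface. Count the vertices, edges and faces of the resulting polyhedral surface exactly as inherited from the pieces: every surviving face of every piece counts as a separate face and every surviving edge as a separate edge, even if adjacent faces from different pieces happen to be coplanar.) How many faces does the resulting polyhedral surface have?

A heptagonal antiprism: V=14, E=28, F=16.
Attach a regular tetrahedron (V=4, E=6, F=4) along a 3-gon: merge 3 vertices and 3 edges, delete both glued faces → V=15, E=31, F=18.
Check: V − E + F = 15 − 31 + 18 = 2.

18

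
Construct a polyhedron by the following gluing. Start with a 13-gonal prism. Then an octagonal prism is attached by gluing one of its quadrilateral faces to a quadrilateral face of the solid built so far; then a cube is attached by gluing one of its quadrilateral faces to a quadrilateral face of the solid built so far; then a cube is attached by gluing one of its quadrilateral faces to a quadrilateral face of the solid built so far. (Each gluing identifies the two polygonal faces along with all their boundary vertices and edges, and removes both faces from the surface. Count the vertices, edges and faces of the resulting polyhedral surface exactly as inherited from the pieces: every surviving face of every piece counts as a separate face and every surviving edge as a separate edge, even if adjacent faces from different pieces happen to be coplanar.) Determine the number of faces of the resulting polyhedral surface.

31

A 13-gonal prism: V=26, E=39, F=15.
Attach an octagonal prism (V=16, E=24, F=10) along a 4-gon: merge 4 vertices and 4 edges, delete both glued faces → V=38, E=59, F=23.
Attach a cube (V=8, E=12, F=6) along a 4-gon: merge 4 vertices and 4 edges, delete both glued faces → V=42, E=67, F=27.
Attach a cube (V=8, E=12, F=6) along a 4-gon: merge 4 vertices and 4 edges, delete both glued faces → V=46, E=75, F=31.
Check: V − E + F = 46 − 75 + 31 = 2.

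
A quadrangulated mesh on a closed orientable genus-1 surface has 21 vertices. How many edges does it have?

42

χ = 2 − 2·1 = 0, and every face is a square so 4F = 2E.
V − E + F = 0 with E = 4F/2 gives 21 − (4/2 − 1)·F = 0, so F = 21 and E = 42.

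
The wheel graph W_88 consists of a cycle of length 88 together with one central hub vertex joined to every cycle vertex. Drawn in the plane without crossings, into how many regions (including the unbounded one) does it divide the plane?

89

W_88 has V = 88 + 1 = 89 vertices and E = 2·88 = 176 edges.
By Euler's formula F = 2 − V + E = 2 − 89 + 176 = 89.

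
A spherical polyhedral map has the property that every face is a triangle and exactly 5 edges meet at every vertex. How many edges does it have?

Each face has 3 edges and each edge borders two faces, so 2E = 3F.
Each vertex has degree 5, so 5V = 2E and hence V = 3F/5.
Euler: V − E + F = 2 ⇒ (3F/5) − (3F/2) + F = 2.
Multiply by 10: (6 − 15 + 10)F = 20, i.e. 1F = 20.
So F = 20, E = 3·20/2 = 30, V = 3·20/5 = 12.

30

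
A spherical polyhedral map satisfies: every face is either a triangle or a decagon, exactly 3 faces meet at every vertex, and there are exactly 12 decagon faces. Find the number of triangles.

20

Let x be the number of triangles; then F = 12 + x.
Edge–face incidences: 2E = 10·12 + 3·x = 120 + 3x.
Every vertex has degree 3, so 3V = 2E.
Euler: V − E + F = 2 ⇒ (2E)/3 − E + (12 + x) = 2.
Multiply by 6: 2·(2E) − 3·(2E) + 6·(12 + x) = 12, i.e. 72 + 6x − (120 + 3x) = 12.
Collecting terms: 3x − 48 = 12, so 3x = 60, so x = 20.
Then 2E = 120 + 3·20 = 180, so E = 90, V = 2E/3 = 60, F = 12 + 20 = 32.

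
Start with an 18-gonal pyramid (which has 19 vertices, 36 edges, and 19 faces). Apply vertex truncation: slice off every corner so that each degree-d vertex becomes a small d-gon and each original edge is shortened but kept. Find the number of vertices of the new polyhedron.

72

Truncation replaces each original edge-end by a new vertex, so V′ = 2E = 72.
Each original edge survives, and each old vertex of degree d contributes d new edges; summing degrees gives Σd = 2E, so E′ = E + 2E = 3E = 108.
Each original face survives and each original vertex becomes one new face: F′ = F + V = 38.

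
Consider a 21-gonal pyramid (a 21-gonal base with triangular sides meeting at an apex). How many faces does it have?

A pyramid on an n-gon base has one n-gon and n triangles: V = 21 + 1 = 22, E = 2·21 = 42, F = 21 + 1 = 22.

22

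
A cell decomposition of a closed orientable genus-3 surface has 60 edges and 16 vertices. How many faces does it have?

40

For a closed orientable surface of genus 3, χ = 2 − 2·3 = -4.
F = -4 − V + E = -4 − 16 + 60 = 40.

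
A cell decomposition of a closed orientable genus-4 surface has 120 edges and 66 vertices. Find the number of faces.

For a closed orientable surface of genus 4, χ = 2 − 2·4 = -6.
F = -6 − V + E = -6 − 66 + 120 = 48.

48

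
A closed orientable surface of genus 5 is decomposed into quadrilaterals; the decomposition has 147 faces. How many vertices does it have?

χ = 2 − 2·5 = -8, and every face is a square so 4F = 2E.
E = 4·147/2 = 294. Then V = -8 + E − F = -8 + 294 − 147 = 139.

139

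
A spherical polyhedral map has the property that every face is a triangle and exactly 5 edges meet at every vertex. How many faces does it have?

20

Each face has 3 edges and each edge borders two faces, so 2E = 3F.
Each vertex has degree 5, so 5V = 2E and hence V = 3F/5.
Euler: V − E + F = 2 ⇒ (3F/5) − (3F/2) + F = 2.
Multiply by 10: (6 − 15 + 10)F = 20, i.e. 1F = 20.
So F = 20, E = 3·20/2 = 30, V = 3·20/5 = 12.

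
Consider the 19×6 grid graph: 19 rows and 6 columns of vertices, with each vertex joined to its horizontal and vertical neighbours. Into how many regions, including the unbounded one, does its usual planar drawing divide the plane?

The grid has V = 19·6 = 114 vertices and E = 19·5 + 6·18 = 203 edges.
F = 2 − V + E = 2 − 114 + 203 = 91.

91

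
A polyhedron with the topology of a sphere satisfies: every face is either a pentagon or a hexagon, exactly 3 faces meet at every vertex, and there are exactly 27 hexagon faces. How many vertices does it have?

Let x be the number of pentagons; then F = 27 + x.
Edge–face incidences: 2E = 6·27 + 5·x = 162 + 5x.
Every vertex has degree 3, so 3V = 2E.
Euler: V − E + F = 2 ⇒ (2E)/3 − E + (27 + x) = 2.
Multiply by 6: 2·(2E) − 3·(2E) + 6·(27 + x) = 12, i.e. 162 + 6x − (162 + 5x) = 12.
Collecting terms: x = 12.
Then 2E = 162 + 5·12 = 222, so E = 111, V = 2E/3 = 74, F = 27 + 12 = 39.

74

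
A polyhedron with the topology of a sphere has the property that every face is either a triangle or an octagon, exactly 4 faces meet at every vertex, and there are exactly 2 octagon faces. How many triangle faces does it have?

16

Let x be the number of triangles; then F = 2 + x.
Edge–face incidences: 2E = 8·2 + 3·x = 16 + 3x.
Every vertex has degree 4, so 4V = 2E.
Euler: V − E + F = 2 ⇒ (2E)/4 − E + (2 + x) = 2.
Multiply by 8: 2·(2E) − 4·(2E) + 8·(2 + x) = 16, i.e. 16 + 8x − 2·(16 + 3x) = 16.
Collecting terms: 2x − 16 = 16, so 2x = 32, so x = 16.
Then 2E = 16 + 3·16 = 64, so E = 32, V = 2E/4 = 16, F = 2 + 16 = 18.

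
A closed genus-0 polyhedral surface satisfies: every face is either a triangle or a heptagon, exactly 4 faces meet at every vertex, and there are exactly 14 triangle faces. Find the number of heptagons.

Let x be the number of heptagons; then F = 14 + x.
Edge–face incidences: 2E = 3·14 + 7·x = 42 + 7x.
Every vertex has degree 4, so 4V = 2E.
Euler: V − E + F = 2 ⇒ (2E)/4 − E + (14 + x) = 2.
Multiply by 8: 2·(2E) − 4·(2E) + 8·(14 + x) = 16, i.e. 112 + 8x − 2·(42 + 7x) = 16.
Collecting terms: −6x + 28 = 16, so −6x = −12, so x = 2.
Then 2E = 42 + 7·2 = 56, so E = 28, V = 2E/4 = 14, F = 14 + 2 = 16.

2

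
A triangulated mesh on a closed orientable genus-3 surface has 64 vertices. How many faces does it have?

136

χ = 2 − 2·3 = -4, and every face is a triangle so 3F = 2E.
V − E + F = -4 with E = 3F/2 gives 64 − (3/2 − 1)·F = -4, so F = 136 and E = 204.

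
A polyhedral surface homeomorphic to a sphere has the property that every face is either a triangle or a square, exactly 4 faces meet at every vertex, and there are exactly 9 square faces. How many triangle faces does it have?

Let x be the number of triangles; then F = 9 + x.
Edge–face incidences: 2E = 4·9 + 3·x = 36 + 3x.
Every vertex has degree 4, so 4V = 2E.
Euler: V − E + F = 2 ⇒ (2E)/4 − E + (9 + x) = 2.
Multiply by 8: 2·(2E) − 4·(2E) + 8·(9 + x) = 16, i.e. 72 + 8x − 2·(36 + 3x) = 16.
Collecting terms: 2x = 16, so x = 8.
Then 2E = 36 + 3·8 = 60, so E = 30, V = 2E/4 = 15, F = 9 + 8 = 17.

8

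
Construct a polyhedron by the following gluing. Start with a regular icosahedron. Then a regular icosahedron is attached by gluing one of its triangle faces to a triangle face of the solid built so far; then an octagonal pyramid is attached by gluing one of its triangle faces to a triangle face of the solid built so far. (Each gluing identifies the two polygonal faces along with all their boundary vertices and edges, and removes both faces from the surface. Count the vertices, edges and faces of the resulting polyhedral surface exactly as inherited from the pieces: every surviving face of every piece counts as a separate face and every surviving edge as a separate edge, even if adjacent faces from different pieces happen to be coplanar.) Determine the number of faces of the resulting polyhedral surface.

45

A regular icosahedron: V=12, E=30, F=20.
Attach a regular icosahedron (V=12, E=30, F=20) along a 3-gon: merge 3 vertices and 3 edges, delete both glued faces → V=21, E=57, F=38.
Attach an octagonal pyramid (V=9, E=16, F=9) along a 3-gon: merge 3 vertices and 3 edges, delete both glued faces → V=27, E=70, F=45.
Check: V − E + F = 27 − 70 + 45 = 2.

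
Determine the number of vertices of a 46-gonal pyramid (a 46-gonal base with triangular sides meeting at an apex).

47

A pyramid on an n-gon base has one n-gon and n triangles: V = 46 + 1 = 47, E = 2·46 = 92, F = 46 + 1 = 47.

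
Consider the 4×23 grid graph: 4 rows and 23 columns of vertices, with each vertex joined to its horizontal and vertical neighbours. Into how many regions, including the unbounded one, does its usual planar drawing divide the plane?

67

The grid has V = 4·23 = 92 vertices and E = 4·22 + 23·3 = 157 edges.
F = 2 − V + E = 2 − 92 + 157 = 67.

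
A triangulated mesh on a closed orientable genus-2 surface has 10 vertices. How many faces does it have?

χ = 2 − 2·2 = -2, and every face is a triangle so 3F = 2E.
V − E + F = -2 with E = 3F/2 gives 10 − (3/2 − 1)·F = -2, so F = 24 and E = 36.

24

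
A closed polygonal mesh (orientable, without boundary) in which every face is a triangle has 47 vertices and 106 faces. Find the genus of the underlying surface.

4

Every face is a triangle, so 2E = 3·106 = 318, giving E = 159.
χ = V − E + F = 47 − 159 + 106 = -6.
For a closed orientable surface χ = 2 − 2g, so g = (2 − (-6))/2 = 4.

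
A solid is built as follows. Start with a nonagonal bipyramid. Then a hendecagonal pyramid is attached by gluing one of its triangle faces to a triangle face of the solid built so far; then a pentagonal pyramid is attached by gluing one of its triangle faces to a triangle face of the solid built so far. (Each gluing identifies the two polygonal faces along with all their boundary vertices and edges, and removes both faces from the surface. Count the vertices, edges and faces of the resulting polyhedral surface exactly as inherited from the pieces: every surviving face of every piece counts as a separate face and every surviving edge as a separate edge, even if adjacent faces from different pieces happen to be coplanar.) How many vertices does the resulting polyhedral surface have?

A nonagonal bipyramid: V=11, E=27, F=18.
Attach a hendecagonal pyramid (V=12, E=22, F=12) along a 3-gon: merge 3 vertices and 3 edges, delete both glued faces → V=20, E=46, F=28.
Attach a pentagonal pyramid (V=6, E=10, F=6) along a 3-gon: merge 3 vertices and 3 edges, delete both glued faces → V=23, E=53, F=32.
Check: V − E + F = 23 − 53 + 32 = 2.

23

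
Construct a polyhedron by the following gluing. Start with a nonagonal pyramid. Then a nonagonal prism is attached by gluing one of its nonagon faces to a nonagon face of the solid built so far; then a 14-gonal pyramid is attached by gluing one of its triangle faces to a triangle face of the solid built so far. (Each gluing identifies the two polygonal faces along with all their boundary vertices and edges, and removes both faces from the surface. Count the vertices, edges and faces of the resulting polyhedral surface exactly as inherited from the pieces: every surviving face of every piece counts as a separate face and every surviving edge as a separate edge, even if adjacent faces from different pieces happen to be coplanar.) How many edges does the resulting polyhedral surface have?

61

A nonagonal pyramid: V=10, E=18, F=10.
Attach a nonagonal prism (V=18, E=27, F=11) along a 9-gon: merge 9 vertices and 9 edges, delete both glued faces → V=19, E=36, F=19.
Attach a 14-gonal pyramid (V=15, E=28, F=15) along a 3-gon: merge 3 vertices and 3 edges, delete both glued faces → V=31, E=61, F=32.
Check: V − E + F = 31 − 61 + 32 = 2.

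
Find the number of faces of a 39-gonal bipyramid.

A bipyramid over an n-gon has 2n triangular faces and n + 2 vertices: V = 39 + 2 = 41, E = 3·39 = 117, F = 2·39 = 78.
Check: V − E + F = 41 − 117 + 78 = 2.

78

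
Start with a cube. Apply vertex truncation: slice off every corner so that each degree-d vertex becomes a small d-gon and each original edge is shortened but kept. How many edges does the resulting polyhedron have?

36

The base solid has V = 8, E = 12, F = 6.
Truncation replaces each original edge-end by a new vertex, so V′ = 2E = 24.
Each original edge survives, and each old vertex of degree d contributes d new edges; summing degrees gives Σd = 2E, so E′ = E + 2E = 3E = 36.
Each original face survives and each original vertex becomes one new face: F′ = F + V = 14.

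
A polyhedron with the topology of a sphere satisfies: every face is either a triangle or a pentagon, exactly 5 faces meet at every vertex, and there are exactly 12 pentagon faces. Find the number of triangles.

Let x be the number of triangles; then F = 12 + x.
Edge–face incidences: 2E = 5·12 + 3·x = 60 + 3x.
Every vertex has degree 5, so 5V = 2E.
Euler: V − E + F = 2 ⇒ (2E)/5 − E + (12 + x) = 2.
Multiply by 10: 2·(2E) − 5·(2E) + 10·(12 + x) = 20, i.e. 120 + 10x − 3·(60 + 3x) = 20.
Collecting terms: x − 60 = 20, so x = 80.
Then 2E = 60 + 3·80 = 300, so E = 150, V = 2E/5 = 60, F = 12 + 80 = 92.

80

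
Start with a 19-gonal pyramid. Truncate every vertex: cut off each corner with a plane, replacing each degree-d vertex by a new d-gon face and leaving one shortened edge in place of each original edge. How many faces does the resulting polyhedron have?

40

The base solid has V = 20, E = 38, F = 20.
Truncation replaces each original edge-end by a new vertex, so V′ = 2E = 76.
Each original edge survives, and each old vertex of degree d contributes d new edges; summing degrees gives Σd = 2E, so E′ = E + 2E = 3E = 114.
Each original face survives and each original vertex becomes one new face: F′ = F + V = 40.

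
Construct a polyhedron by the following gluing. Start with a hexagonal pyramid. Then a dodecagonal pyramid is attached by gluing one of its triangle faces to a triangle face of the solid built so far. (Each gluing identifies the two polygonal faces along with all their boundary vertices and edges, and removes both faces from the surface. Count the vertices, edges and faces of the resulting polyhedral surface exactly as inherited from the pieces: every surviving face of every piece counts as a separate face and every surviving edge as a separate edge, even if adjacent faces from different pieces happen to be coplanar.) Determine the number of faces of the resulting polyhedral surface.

A hexagonal pyramid: V=7, E=12, F=7.
Attach a dodecagonal pyramid (V=13, E=24, F=13) along a 3-gon: merge 3 vertices and 3 edges, delete both glued faces → V=17, E=33, F=18.
Check: V − E + F = 17 − 33 + 18 = 2.

18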